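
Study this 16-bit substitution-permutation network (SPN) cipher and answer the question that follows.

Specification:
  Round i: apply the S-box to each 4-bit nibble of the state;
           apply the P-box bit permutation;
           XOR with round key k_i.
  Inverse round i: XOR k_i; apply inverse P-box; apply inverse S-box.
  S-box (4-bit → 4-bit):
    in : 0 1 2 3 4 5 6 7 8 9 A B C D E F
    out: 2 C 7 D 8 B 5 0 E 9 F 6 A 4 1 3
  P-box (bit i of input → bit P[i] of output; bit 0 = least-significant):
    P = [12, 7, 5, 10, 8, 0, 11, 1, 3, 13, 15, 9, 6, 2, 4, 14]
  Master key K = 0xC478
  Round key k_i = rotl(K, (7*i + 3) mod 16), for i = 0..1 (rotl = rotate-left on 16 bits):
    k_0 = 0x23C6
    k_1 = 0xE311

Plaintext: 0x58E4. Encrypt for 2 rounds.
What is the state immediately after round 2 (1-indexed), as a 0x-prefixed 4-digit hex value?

s_0 = plaintext = 0x58E4
s_1 = Round(s_0, k_0) = 0xC482
s_2 = Round(s_1, k_1) = 0xB9B6

0xB9B6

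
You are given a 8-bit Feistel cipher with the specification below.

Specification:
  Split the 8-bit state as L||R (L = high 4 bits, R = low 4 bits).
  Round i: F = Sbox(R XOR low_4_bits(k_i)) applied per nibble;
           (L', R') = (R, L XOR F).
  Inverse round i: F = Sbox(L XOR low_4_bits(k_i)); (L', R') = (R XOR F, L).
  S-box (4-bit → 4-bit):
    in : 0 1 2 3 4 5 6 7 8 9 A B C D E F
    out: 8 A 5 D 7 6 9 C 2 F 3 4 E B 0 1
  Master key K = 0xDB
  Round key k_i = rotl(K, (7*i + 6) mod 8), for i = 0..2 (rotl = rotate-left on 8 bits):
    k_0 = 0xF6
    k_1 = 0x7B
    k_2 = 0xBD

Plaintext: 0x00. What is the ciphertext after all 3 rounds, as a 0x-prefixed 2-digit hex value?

s_0 = plaintext = 0x00
s_1 = Round(s_0, k_0) = 0x09
s_2 = Round(s_1, k_1) = 0x95
s_3 = Round(s_2, k_2) = 0x5B

0x5B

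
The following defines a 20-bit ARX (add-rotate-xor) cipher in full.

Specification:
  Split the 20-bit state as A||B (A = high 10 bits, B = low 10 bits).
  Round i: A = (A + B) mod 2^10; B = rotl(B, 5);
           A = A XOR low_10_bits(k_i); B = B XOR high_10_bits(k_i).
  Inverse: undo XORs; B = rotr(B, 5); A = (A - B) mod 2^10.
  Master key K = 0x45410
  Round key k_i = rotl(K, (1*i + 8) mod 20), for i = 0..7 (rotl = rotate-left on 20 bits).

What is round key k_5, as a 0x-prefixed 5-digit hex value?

K = 0x45410
k_0 = rotl(K, (1*0+8) mod 20) = rotl(K, 8) = 0x41045
k_1 = rotl(K, (1*1+8) mod 20) = rotl(K, 9) = 0x8208A
k_2 = rotl(K, (1*2+8) mod 20) = rotl(K, 10) = 0x04115
k_3 = rotl(K, (1*3+8) mod 20) = rotl(K, 11) = 0x0822A
k_4 = rotl(K, (1*4+8) mod 20) = rotl(K, 12) = 0x10454
k_5 = rotl(K, (1*5+8) mod 20) = rotl(K, 13) = 0x208A8

0x208A8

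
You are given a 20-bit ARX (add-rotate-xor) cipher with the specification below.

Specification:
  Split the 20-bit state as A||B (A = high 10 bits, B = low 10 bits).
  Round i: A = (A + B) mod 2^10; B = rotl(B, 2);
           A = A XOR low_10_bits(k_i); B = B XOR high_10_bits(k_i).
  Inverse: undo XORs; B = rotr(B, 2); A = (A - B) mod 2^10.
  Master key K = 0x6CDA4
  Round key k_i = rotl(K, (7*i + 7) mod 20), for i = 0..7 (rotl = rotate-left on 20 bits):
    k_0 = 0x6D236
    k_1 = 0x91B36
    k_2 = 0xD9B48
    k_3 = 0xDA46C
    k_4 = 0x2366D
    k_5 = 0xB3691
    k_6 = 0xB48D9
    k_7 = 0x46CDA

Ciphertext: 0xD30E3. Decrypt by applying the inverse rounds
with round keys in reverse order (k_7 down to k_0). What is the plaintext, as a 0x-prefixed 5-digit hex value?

s_0 = ciphertext = 0xD30E3
s_1 = InvRound(s_0, k_7) = 0xC607E
s_2 = InvRound(s_1, k_6) = 0xC58AB
s_3 = InvRound(s_2, k_5) = 0xBBA99
s_4 = InvRound(s_3, k_4) = 0xFF885
s_5 = InvRound(s_4, k_3) = 0xA5CFB
s_6 = InvRound(s_5, k_2) = 0xFE1E7
s_7 = InvRound(s_6, k_1) = 0xB99E8
s_8 = InvRound(s_7, k_0) = 0x2E417

0x2E417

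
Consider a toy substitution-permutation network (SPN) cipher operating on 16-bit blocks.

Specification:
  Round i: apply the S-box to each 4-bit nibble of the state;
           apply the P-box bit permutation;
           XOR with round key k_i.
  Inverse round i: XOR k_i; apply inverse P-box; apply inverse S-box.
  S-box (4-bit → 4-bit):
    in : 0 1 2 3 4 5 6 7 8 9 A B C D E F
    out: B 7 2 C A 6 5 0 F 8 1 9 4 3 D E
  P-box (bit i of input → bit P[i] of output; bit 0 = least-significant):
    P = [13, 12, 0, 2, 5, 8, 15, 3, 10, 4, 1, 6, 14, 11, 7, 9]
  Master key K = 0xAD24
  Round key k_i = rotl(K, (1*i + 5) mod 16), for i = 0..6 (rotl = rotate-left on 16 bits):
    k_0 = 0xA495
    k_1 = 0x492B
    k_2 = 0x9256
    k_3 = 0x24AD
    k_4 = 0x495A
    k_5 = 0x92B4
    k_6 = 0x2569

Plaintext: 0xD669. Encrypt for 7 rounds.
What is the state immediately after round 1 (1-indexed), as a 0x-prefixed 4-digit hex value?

0x68B3

s_0 = plaintext = 0xD669
s_1 = Round(s_0, k_0) = 0x68B3
s_2 = Round(s_1, k_1) = 0x0DD4
s_3 = Round(s_2, k_2) = 0xCD62
s_4 = Round(s_3, k_3) = 0xB01D
s_5 = Round(s_4, k_4) = 0xBE2A
s_6 = Round(s_5, k_5) = 0xF5F6
s_7 = Round(s_6, k_6) = 0x8EF2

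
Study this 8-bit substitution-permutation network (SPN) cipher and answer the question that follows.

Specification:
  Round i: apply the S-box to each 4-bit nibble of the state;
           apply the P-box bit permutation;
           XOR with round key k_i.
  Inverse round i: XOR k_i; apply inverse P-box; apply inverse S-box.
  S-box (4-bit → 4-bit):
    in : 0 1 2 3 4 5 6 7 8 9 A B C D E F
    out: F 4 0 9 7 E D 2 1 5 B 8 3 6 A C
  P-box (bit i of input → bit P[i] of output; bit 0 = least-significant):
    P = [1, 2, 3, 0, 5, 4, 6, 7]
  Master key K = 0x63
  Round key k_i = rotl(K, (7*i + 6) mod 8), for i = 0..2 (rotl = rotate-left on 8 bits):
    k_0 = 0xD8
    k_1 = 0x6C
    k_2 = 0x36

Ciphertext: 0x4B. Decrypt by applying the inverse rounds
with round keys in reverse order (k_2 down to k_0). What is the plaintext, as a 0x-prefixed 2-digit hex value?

s_0 = ciphertext = 0x4B
s_1 = InvRound(s_0, k_2) = 0x45
s_2 = InvRound(s_1, k_1) = 0x8F
s_3 = InvRound(s_2, k_0) = 0xDA

0xDA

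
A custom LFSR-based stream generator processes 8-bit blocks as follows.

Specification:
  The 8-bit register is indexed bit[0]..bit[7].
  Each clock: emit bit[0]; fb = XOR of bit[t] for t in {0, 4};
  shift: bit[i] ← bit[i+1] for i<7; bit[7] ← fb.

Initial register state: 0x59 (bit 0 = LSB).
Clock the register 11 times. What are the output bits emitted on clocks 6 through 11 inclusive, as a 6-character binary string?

reg_0 = 0x59
clock 1: out=1, reg = 0x2C
clock 2: out=0, reg = 0x16
clock 3: out=0, reg = 0x8B
clock 4: out=1, reg = 0xC5
clock 5: out=1, reg = 0xE2
clock 6: out=0, reg = 0x71
clock 7: out=1, reg = 0x38
clock 8: out=0, reg = 0x9C
clock 9: out=0, reg = 0xCE
clock 10: out=0, reg = 0x67
clock 11: out=1, reg = 0xB3

010001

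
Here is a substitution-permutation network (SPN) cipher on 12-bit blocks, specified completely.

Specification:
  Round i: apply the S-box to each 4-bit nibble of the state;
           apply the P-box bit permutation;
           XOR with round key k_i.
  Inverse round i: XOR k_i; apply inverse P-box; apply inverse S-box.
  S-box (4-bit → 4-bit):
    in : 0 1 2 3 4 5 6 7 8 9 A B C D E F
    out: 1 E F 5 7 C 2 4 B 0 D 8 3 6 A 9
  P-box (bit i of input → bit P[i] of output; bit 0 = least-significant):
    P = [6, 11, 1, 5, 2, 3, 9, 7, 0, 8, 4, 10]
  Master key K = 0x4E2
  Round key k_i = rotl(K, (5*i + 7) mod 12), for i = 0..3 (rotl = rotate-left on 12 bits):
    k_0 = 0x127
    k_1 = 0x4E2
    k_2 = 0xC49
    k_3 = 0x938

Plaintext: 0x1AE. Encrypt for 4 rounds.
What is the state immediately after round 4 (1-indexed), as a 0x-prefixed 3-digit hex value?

0x53A

s_0 = plaintext = 0x1AE
s_1 = Round(s_0, k_0) = 0xE93
s_2 = Round(s_1, k_1) = 0x1A0
s_3 = Round(s_2, k_2) = 0xB9D
s_4 = Round(s_3, k_3) = 0x53A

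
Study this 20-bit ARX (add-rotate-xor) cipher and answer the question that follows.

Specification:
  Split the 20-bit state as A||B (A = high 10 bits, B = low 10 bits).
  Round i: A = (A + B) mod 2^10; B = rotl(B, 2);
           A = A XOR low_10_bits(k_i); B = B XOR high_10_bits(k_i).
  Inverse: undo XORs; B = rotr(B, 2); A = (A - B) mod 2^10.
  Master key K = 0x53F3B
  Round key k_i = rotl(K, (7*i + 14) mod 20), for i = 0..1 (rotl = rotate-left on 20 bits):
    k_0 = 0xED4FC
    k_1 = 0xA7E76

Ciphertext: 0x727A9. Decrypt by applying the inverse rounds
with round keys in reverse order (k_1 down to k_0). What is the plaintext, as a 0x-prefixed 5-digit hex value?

0x4407E

s_0 = ciphertext = 0x727A9
s_1 = InvRound(s_0, k_1) = 0x5CA4D
s_2 = InvRound(s_1, k_0) = 0x4407E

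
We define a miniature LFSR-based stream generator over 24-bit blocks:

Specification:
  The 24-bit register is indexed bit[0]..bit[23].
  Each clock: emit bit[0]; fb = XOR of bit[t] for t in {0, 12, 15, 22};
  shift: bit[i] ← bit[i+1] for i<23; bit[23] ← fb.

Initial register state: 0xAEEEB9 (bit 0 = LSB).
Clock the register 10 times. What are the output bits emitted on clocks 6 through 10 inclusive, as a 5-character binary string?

reg_0 = 0xAEEEB9
clock 1: out=1, reg = 0x57775C
clock 2: out=0, reg = 0x2BBBAE
clock 3: out=0, reg = 0x15DDD7
clock 4: out=1, reg = 0x8AEEEB
clock 5: out=1, reg = 0x457775
clock 6: out=1, reg = 0xA2BBBA
clock 7: out=0, reg = 0x515DDD
clock 8: out=1, reg = 0xA8AEEE
clock 9: out=0, reg = 0xD45777
clock 10: out=1, reg = 0xEA2BBB

10101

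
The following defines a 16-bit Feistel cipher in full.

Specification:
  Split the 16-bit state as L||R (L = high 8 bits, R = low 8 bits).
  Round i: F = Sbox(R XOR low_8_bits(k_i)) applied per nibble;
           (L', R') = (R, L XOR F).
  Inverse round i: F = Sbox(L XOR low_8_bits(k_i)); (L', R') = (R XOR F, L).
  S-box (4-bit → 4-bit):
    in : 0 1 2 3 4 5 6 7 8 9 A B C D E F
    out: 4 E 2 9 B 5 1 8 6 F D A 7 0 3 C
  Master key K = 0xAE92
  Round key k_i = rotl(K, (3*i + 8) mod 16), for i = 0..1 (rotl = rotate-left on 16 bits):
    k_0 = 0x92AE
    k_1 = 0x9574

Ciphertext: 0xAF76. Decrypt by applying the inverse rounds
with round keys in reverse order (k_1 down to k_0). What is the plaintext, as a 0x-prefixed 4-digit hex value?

s_0 = ciphertext = 0xAF76
s_1 = InvRound(s_0, k_1) = 0x7CAF
s_2 = InvRound(s_1, k_0) = 0xAD7C

0xAD7C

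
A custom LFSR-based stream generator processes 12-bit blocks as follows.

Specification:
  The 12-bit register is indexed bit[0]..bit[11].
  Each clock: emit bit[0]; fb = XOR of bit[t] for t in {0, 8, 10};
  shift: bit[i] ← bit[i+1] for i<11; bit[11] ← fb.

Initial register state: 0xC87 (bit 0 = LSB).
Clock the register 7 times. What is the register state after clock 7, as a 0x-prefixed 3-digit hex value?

0x519

reg_0 = 0xC87
clock 1: out=1, reg = 0x643
clock 2: out=1, reg = 0x321
clock 3: out=1, reg = 0x190
clock 4: out=0, reg = 0x8C8
clock 5: out=0, reg = 0x464
clock 6: out=0, reg = 0xA32
clock 7: out=0, reg = 0x519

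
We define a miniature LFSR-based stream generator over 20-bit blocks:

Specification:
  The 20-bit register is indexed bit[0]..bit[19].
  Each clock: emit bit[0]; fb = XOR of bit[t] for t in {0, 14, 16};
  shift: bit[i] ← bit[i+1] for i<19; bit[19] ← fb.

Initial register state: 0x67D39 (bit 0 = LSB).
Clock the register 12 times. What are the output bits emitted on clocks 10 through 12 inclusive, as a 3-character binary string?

011

reg_0 = 0x67D39
clock 1: out=1, reg = 0x33E9C
clock 2: out=0, reg = 0x99F4E
clock 3: out=0, reg = 0xCCFA7
clock 4: out=1, reg = 0x667D3
clock 5: out=1, reg = 0x333E9
clock 6: out=1, reg = 0x199F4
clock 7: out=0, reg = 0x8CCFA
clock 8: out=0, reg = 0xC667D
clock 9: out=1, reg = 0x6333E
clock 10: out=0, reg = 0x3199F
clock 11: out=1, reg = 0x18CCF
clock 12: out=1, reg = 0x0C667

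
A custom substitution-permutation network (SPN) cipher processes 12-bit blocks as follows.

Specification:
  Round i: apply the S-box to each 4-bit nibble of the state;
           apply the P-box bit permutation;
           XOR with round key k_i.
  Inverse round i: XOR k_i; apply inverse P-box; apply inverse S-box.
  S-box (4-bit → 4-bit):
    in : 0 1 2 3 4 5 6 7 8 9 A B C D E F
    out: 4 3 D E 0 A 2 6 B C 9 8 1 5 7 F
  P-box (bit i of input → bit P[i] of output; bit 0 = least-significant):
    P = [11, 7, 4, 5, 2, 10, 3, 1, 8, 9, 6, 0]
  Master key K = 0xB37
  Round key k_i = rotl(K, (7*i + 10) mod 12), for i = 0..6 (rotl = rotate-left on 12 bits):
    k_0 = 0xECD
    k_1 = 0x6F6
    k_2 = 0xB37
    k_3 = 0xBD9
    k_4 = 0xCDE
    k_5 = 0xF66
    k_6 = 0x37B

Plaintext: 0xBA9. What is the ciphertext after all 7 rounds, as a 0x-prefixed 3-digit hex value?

s_0 = plaintext = 0xBA9
s_1 = Round(s_0, k_0) = 0xEFA
s_2 = Round(s_1, k_1) = 0x998
s_3 = Round(s_2, k_2) = 0x3DC
s_4 = Round(s_3, k_3) = 0x194
s_5 = Round(s_4, k_4) = 0xFD4
s_6 = Round(s_5, k_5) = 0xC2B
s_7 = Round(s_6, k_6) = 0x255

0x255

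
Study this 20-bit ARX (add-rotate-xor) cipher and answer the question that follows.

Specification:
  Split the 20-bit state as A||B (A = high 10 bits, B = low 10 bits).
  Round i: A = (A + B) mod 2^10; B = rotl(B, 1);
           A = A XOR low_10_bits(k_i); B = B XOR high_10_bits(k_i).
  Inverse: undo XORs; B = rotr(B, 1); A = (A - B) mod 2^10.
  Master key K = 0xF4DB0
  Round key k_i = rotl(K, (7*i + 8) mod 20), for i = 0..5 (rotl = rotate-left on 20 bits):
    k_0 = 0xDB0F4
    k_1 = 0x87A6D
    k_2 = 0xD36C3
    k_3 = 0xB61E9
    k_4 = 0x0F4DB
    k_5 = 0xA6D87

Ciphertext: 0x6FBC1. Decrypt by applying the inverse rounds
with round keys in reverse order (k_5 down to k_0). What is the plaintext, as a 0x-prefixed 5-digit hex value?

s_0 = ciphertext = 0x6FBC1
s_1 = InvRound(s_0, k_5) = 0xE30AD
s_2 = InvRound(s_1, k_4) = 0xC3C48
s_3 = InvRound(s_2, k_3) = 0x67948
s_4 = InvRound(s_3, k_2) = 0x16F02
s_5 = InvRound(s_4, k_1) = 0x6A08E
s_6 = InvRound(s_5, k_0) = 0xDADF1

0xDADF1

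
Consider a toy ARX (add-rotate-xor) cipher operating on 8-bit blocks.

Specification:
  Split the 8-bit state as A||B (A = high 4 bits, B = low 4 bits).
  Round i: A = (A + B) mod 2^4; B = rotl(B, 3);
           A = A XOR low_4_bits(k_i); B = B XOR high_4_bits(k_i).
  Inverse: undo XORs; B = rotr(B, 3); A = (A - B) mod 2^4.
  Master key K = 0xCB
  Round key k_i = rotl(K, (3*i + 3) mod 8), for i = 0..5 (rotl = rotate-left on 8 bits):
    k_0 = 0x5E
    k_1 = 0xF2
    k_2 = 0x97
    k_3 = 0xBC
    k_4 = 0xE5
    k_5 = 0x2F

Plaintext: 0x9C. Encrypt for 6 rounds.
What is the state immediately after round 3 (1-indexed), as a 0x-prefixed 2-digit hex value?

s_0 = plaintext = 0x9C
s_1 = Round(s_0, k_0) = 0xB3
s_2 = Round(s_1, k_1) = 0xC6
s_3 = Round(s_2, k_2) = 0x5A
s_4 = Round(s_3, k_3) = 0x3E
s_5 = Round(s_4, k_4) = 0x49
s_6 = Round(s_5, k_5) = 0x2E

0x5A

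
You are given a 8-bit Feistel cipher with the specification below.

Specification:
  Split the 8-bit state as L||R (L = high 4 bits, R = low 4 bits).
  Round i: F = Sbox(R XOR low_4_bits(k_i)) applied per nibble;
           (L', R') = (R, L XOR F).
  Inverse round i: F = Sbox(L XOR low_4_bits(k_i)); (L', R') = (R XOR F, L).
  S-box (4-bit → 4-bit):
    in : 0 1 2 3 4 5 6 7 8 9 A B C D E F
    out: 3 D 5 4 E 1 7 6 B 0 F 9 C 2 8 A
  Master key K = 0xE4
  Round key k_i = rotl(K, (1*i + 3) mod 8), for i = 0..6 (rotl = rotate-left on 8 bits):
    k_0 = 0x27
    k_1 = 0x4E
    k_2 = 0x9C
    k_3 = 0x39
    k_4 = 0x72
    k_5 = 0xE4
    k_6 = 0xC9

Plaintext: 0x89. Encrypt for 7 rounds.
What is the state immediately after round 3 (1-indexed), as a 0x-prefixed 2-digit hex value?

s_0 = plaintext = 0x89
s_1 = Round(s_0, k_0) = 0x90
s_2 = Round(s_1, k_1) = 0x01
s_3 = Round(s_2, k_2) = 0x12
s_4 = Round(s_3, k_3) = 0x28
s_5 = Round(s_4, k_4) = 0x8D
s_6 = Round(s_5, k_5) = 0xD8
s_7 = Round(s_6, k_6) = 0x80

0x12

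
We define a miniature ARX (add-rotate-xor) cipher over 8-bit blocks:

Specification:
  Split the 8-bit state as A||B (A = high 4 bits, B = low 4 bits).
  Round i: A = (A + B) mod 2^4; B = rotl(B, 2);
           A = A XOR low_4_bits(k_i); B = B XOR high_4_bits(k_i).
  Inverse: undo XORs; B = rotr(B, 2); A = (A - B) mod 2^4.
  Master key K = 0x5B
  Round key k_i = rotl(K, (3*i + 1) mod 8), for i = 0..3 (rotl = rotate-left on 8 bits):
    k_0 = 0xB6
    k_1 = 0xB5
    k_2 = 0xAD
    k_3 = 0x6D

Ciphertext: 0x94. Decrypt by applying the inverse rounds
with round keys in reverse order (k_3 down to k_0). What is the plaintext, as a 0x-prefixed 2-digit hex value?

s_0 = ciphertext = 0x94
s_1 = InvRound(s_0, k_3) = 0xC8
s_2 = InvRound(s_1, k_2) = 0x98
s_3 = InvRound(s_2, k_1) = 0x0C
s_4 = InvRound(s_3, k_0) = 0x9D

0x9D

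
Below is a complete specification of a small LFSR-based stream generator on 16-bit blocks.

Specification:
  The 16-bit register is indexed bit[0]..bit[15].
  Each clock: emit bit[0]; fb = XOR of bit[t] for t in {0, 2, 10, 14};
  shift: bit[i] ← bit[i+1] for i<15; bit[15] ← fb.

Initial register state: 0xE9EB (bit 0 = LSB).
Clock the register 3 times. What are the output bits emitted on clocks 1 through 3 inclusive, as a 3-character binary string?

110

reg_0 = 0xE9EB
clock 1: out=1, reg = 0x74F5
clock 2: out=1, reg = 0x3A7A
clock 3: out=0, reg = 0x1D3D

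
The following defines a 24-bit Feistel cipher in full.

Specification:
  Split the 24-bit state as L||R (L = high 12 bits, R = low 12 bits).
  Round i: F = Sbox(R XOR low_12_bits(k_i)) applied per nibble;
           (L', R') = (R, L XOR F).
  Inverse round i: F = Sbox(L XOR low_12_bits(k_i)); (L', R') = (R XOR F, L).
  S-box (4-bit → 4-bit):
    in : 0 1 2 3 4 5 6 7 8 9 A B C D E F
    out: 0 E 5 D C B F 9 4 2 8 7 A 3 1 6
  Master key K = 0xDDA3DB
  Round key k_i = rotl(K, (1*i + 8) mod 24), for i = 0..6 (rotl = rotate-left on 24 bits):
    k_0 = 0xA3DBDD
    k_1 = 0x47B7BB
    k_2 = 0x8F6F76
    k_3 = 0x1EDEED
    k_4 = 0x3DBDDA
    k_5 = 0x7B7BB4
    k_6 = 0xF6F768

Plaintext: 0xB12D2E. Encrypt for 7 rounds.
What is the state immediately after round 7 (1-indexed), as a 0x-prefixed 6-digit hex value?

s_0 = plaintext = 0xB12D2E
s_1 = Round(s_0, k_0) = 0xD2E47F
s_2 = Round(s_1, k_1) = 0x47F082
s_3 = Round(s_2, k_2) = 0x082213
s_4 = Round(s_3, k_3) = 0x213AE3
s_5 = Round(s_4, k_4) = 0xAE3BC1
s_6 = Round(s_5, k_5) = 0xBC1A78
s_7 = Round(s_6, k_6) = 0xA78821

0xA78821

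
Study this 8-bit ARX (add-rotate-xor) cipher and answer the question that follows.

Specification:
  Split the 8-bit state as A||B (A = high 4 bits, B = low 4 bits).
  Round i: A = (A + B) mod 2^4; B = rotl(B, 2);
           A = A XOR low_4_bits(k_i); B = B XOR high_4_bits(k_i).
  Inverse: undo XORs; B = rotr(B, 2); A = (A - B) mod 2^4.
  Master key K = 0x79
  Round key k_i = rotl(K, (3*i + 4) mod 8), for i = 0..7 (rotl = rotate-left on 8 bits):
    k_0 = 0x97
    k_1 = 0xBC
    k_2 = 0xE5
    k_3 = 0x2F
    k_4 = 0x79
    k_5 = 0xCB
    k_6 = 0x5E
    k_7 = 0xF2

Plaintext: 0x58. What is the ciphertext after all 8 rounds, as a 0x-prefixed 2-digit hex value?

0xA7

s_0 = plaintext = 0x58
s_1 = Round(s_0, k_0) = 0xAB
s_2 = Round(s_1, k_1) = 0x95
s_3 = Round(s_2, k_2) = 0xBB
s_4 = Round(s_3, k_3) = 0x9C
s_5 = Round(s_4, k_4) = 0xC4
s_6 = Round(s_5, k_5) = 0xBD
s_7 = Round(s_6, k_6) = 0x62
s_8 = Round(s_7, k_7) = 0xA7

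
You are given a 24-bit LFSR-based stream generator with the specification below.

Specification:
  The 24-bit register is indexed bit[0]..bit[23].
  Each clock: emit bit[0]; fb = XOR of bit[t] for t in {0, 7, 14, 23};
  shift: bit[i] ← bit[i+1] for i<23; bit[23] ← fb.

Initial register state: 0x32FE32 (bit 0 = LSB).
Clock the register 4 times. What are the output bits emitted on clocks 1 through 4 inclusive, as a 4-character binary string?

0100

reg_0 = 0x32FE32
clock 1: out=0, reg = 0x997F19
clock 2: out=1, reg = 0xCCBF8C
clock 3: out=0, reg = 0x665FC6
clock 4: out=0, reg = 0x332FE3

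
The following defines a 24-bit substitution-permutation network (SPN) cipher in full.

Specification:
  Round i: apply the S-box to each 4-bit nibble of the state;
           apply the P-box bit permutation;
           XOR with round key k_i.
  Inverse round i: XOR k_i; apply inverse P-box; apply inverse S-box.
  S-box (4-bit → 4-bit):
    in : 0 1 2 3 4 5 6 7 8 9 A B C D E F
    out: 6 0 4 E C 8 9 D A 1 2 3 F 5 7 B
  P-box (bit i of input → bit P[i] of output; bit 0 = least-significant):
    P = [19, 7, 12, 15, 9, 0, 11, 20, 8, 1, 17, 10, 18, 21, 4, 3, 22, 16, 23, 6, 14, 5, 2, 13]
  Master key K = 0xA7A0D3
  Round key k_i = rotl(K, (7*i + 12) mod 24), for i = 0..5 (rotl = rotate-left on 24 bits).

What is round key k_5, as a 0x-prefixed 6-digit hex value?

0xD3D069

K = 0xA7A0D3
k_0 = rotl(K, (7*0+12) mod 24) = rotl(K, 12) = 0x0D3A7A
k_1 = rotl(K, (7*1+12) mod 24) = rotl(K, 19) = 0x9D3D06
k_2 = rotl(K, (7*2+12) mod 24) = rotl(K, 2) = 0x9E834E
k_3 = rotl(K, (7*3+12) mod 24) = rotl(K, 9) = 0x41A74F
k_4 = rotl(K, (7*4+12) mod 24) = rotl(K, 16) = 0xD3A7A0
k_5 = rotl(K, (7*5+12) mod 24) = rotl(K, 23) = 0xD3D069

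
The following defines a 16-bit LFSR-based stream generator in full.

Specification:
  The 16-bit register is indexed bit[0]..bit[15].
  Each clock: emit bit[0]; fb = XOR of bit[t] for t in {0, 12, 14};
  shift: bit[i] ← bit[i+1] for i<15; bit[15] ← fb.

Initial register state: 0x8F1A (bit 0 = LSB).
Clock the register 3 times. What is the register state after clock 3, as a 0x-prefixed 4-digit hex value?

reg_0 = 0x8F1A
clock 1: out=0, reg = 0x478D
clock 2: out=1, reg = 0x23C6
clock 3: out=0, reg = 0x11E3

0x11E3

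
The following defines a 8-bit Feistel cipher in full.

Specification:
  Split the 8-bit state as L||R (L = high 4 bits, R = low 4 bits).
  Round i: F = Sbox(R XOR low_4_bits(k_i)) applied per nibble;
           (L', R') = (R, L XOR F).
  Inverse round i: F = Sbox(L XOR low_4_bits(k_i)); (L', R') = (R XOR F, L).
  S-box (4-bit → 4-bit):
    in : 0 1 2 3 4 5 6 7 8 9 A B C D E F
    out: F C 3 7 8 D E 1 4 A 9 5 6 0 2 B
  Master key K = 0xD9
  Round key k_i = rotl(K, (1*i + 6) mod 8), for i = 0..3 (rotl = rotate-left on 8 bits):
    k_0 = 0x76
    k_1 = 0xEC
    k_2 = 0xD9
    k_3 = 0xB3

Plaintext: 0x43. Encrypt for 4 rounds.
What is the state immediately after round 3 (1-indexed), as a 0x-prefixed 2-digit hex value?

0xE8

s_0 = plaintext = 0x43
s_1 = Round(s_0, k_0) = 0x39
s_2 = Round(s_1, k_1) = 0x9E
s_3 = Round(s_2, k_2) = 0xE8
s_4 = Round(s_3, k_3) = 0x8B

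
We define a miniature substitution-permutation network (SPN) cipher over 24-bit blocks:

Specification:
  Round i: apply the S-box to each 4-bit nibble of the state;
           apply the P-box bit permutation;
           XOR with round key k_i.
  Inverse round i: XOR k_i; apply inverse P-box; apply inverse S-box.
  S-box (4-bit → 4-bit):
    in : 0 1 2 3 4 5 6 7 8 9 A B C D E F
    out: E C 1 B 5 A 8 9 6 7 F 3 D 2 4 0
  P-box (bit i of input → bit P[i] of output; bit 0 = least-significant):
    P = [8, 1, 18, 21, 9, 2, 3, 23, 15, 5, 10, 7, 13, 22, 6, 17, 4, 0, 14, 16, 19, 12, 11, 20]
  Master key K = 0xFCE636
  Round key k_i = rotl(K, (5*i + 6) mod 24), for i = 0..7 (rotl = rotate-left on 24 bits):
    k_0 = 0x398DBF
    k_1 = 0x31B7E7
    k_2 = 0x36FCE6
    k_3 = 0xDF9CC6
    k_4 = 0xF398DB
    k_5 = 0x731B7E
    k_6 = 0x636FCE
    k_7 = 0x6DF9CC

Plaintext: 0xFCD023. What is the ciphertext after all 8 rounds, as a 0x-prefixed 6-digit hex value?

s_0 = plaintext = 0xFCD023
s_1 = Round(s_0, k_0) = 0x58CA0D
s_2 = Round(s_1, k_1) = 0xA34308
s_3 = Round(s_2, k_2) = 0xAB4419
s_4 = Round(s_3, k_3) = 0x43219D
s_5 = Round(s_4, k_4) = 0xFAB644
s_6 = Round(s_5, k_5) = 0x3678E7
s_7 = Round(s_6, k_6) = 0x585AE6
s_8 = Round(s_7, k_7) = 0x1F2D65

0x1F2D65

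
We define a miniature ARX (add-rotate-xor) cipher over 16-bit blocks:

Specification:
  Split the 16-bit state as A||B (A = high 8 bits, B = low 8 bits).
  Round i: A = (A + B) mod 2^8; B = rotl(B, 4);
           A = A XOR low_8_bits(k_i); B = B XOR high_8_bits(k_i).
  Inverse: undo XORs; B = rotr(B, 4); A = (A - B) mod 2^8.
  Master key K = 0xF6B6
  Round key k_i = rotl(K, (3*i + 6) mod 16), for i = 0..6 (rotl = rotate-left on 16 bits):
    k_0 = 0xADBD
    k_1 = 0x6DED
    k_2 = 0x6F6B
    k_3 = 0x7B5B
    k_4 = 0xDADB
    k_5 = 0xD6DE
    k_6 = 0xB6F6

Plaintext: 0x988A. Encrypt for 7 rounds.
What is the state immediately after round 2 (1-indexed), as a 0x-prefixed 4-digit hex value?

s_0 = plaintext = 0x988A
s_1 = Round(s_0, k_0) = 0x9F05
s_2 = Round(s_1, k_1) = 0x493D
s_3 = Round(s_2, k_2) = 0xEDBC
s_4 = Round(s_3, k_3) = 0xF2B0
s_5 = Round(s_4, k_4) = 0x79D1
s_6 = Round(s_5, k_5) = 0x94CB
s_7 = Round(s_6, k_6) = 0xA90A

0x493D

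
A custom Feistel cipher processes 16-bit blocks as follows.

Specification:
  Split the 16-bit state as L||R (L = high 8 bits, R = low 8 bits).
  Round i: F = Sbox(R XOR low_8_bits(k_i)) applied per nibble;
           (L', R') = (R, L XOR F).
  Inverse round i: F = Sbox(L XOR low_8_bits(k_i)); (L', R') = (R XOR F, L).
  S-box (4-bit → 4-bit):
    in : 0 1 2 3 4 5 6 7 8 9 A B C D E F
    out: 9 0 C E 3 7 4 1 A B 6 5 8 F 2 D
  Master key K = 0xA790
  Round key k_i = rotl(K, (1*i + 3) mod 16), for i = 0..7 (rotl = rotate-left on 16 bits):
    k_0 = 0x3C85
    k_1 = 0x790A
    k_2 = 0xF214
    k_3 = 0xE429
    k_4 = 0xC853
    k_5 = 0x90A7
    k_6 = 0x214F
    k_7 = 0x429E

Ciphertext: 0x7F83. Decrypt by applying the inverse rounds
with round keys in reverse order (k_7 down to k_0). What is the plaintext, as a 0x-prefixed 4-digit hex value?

0x2632

s_0 = ciphertext = 0x7F83
s_1 = InvRound(s_0, k_7) = 0xA37F
s_2 = InvRound(s_1, k_6) = 0x57A3
s_3 = InvRound(s_2, k_5) = 0x7A57
s_4 = InvRound(s_3, k_4) = 0x9C7A
s_5 = InvRound(s_4, k_3) = 0x2D9C
s_6 = InvRound(s_5, k_2) = 0x772D
s_7 = InvRound(s_6, k_1) = 0x3277
s_8 = InvRound(s_7, k_0) = 0x2632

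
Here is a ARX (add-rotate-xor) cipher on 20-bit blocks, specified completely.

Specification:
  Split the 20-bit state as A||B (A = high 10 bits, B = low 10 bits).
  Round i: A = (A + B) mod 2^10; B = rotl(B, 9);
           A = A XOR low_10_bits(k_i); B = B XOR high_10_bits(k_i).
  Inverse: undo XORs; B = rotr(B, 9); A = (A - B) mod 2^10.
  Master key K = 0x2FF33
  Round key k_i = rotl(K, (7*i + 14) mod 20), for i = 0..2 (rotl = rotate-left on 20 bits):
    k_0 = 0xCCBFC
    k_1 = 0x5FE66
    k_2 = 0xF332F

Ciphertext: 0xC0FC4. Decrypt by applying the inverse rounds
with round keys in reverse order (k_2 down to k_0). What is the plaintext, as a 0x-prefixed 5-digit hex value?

0x223D8

s_0 = ciphertext = 0xC0FC4
s_1 = InvRound(s_0, k_2) = 0x07010
s_2 = InvRound(s_1, k_1) = 0xE72DE
s_3 = InvRound(s_2, k_0) = 0x223D8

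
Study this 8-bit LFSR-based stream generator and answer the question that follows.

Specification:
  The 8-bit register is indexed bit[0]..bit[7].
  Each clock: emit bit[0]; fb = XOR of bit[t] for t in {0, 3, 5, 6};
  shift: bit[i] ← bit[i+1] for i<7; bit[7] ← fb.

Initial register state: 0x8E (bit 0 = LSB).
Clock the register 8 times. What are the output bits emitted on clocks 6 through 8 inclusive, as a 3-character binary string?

reg_0 = 0x8E
clock 1: out=0, reg = 0xC7
clock 2: out=1, reg = 0x63
clock 3: out=1, reg = 0xB1
clock 4: out=1, reg = 0x58
clock 5: out=0, reg = 0x2C
clock 6: out=0, reg = 0x16
clock 7: out=0, reg = 0x0B
clock 8: out=1, reg = 0x05

001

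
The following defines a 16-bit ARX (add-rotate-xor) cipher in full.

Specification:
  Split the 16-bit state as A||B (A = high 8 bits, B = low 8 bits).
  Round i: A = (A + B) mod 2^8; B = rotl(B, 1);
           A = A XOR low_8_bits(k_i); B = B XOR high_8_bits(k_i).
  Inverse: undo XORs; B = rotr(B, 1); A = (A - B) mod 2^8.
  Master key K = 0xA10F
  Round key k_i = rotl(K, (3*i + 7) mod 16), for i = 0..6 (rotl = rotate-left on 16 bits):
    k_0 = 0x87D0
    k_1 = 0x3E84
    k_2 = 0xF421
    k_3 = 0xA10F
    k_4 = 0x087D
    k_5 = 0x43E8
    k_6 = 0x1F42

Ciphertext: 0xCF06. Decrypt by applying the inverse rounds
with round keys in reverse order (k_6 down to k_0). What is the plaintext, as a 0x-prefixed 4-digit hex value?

0x3BB7

s_0 = ciphertext = 0xCF06
s_1 = InvRound(s_0, k_6) = 0x018C
s_2 = InvRound(s_1, k_5) = 0x02E7
s_3 = InvRound(s_2, k_4) = 0x88F7
s_4 = InvRound(s_3, k_3) = 0x5C2B
s_5 = InvRound(s_4, k_2) = 0x8EEF
s_6 = InvRound(s_5, k_1) = 0x22E8
s_7 = InvRound(s_6, k_0) = 0x3BB7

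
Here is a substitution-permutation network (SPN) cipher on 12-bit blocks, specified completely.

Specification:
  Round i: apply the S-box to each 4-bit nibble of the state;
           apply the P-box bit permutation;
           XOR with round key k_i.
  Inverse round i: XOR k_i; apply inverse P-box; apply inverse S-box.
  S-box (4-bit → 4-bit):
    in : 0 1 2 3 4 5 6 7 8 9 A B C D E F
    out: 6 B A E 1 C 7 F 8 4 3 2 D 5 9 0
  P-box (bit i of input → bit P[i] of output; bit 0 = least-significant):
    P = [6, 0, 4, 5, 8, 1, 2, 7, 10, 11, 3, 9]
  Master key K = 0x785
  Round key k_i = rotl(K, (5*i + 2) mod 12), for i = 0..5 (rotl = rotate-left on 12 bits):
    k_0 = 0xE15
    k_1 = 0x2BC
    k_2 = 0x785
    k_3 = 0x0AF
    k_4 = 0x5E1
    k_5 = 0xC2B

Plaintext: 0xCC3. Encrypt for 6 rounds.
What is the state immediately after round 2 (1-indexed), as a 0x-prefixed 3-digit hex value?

s_0 = plaintext = 0xCC3
s_1 = Round(s_0, k_0) = 0x9A8
s_2 = Round(s_1, k_1) = 0x396
s_3 = Round(s_2, k_2) = 0xDD8
s_4 = Round(s_3, k_3) = 0x583
s_5 = Round(s_4, k_4) = 0x758
s_6 = Round(s_5, k_5) = 0x287

0x396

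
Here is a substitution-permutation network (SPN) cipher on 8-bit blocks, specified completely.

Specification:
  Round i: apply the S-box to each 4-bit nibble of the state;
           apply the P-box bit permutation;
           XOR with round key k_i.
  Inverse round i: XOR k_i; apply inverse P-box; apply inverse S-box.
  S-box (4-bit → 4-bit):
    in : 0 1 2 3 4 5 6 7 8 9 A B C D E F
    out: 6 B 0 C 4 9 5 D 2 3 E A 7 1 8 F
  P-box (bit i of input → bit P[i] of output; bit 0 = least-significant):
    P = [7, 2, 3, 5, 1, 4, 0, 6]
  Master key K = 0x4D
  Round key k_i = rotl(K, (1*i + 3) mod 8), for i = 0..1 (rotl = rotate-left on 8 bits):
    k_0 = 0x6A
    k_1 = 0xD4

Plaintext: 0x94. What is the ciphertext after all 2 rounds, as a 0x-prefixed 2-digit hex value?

s_0 = plaintext = 0x94
s_1 = Round(s_0, k_0) = 0x70
s_2 = Round(s_1, k_1) = 0x9B

0x9B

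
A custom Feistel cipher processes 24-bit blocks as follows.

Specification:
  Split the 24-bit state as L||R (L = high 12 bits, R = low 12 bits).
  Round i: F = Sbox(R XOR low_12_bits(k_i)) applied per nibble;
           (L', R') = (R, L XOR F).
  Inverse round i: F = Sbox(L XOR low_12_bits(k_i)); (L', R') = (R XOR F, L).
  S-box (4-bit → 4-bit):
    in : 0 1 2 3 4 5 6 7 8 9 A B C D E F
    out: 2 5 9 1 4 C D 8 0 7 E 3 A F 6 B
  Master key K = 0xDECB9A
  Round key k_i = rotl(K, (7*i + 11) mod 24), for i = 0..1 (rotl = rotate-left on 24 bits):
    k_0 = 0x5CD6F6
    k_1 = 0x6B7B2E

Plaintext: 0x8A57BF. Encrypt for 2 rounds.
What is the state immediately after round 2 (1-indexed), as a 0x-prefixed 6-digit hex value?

s_0 = plaintext = 0x8A57BF
s_1 = Round(s_0, k_0) = 0x7BFDE2
s_2 = Round(s_1, k_1) = 0xDE2A15

0xDE2A15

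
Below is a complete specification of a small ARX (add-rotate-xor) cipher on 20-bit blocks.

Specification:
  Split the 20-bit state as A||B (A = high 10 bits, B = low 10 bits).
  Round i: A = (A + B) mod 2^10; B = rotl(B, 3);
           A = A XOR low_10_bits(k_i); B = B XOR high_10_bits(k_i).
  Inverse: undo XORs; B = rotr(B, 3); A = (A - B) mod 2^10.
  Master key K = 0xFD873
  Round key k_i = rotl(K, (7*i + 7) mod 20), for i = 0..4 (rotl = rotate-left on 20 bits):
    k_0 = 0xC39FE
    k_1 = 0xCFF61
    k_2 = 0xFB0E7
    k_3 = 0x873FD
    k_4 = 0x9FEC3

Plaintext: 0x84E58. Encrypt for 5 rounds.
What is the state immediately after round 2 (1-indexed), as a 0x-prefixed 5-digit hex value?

s_0 = plaintext = 0x84E58
s_1 = Round(s_0, k_0) = 0x655CA
s_2 = Round(s_1, k_1) = 0x0F96C
s_3 = Round(s_2, k_2) = 0x5348E
s_4 = Round(s_3, k_3) = 0x89A6D
s_5 = Round(s_4, k_4) = 0x94113

0x0F96C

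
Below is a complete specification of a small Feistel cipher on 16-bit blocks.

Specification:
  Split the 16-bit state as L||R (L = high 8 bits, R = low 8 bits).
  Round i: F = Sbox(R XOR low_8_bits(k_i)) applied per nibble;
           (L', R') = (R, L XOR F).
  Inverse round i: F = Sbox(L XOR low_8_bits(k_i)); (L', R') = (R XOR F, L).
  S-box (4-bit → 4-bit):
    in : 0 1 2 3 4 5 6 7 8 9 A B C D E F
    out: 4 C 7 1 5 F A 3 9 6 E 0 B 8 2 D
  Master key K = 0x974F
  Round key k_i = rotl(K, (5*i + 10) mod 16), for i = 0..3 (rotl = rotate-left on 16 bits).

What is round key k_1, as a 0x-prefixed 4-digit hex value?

K = 0x974F
k_0 = rotl(K, (5*0+10) mod 16) = rotl(K, 10) = 0x3E5D
k_1 = rotl(K, (5*1+10) mod 16) = rotl(K, 15) = 0xCBA7

0xCBA7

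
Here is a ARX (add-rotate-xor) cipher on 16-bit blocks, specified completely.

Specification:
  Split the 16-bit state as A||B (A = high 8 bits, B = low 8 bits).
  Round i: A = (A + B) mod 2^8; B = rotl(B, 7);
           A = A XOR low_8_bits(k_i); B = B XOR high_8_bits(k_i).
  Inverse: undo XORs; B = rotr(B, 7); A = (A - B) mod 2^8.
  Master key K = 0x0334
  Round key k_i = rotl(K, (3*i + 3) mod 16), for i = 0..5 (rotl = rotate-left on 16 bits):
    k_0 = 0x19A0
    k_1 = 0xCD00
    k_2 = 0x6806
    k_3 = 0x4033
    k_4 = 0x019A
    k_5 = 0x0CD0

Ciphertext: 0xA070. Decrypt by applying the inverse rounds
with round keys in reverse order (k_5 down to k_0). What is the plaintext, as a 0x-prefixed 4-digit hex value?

0x917D

s_0 = ciphertext = 0xA070
s_1 = InvRound(s_0, k_5) = 0x78F8
s_2 = InvRound(s_1, k_4) = 0xEFF3
s_3 = InvRound(s_2, k_3) = 0x7567
s_4 = InvRound(s_3, k_2) = 0x551E
s_5 = InvRound(s_4, k_1) = 0xAEA7
s_6 = InvRound(s_5, k_0) = 0x917D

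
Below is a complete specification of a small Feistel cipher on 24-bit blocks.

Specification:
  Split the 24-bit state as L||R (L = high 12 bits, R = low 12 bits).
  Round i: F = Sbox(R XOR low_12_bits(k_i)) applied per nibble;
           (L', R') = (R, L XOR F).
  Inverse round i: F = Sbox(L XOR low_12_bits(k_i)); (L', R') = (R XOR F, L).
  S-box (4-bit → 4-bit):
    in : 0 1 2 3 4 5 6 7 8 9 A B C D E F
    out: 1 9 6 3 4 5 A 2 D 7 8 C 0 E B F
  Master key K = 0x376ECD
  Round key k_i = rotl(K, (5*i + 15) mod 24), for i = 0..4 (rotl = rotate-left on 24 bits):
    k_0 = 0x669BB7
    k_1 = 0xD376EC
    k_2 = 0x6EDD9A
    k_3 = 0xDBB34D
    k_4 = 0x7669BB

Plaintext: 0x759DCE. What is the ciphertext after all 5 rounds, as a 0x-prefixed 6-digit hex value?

0xAEDE42

s_0 = plaintext = 0x759DCE
s_1 = Round(s_0, k_0) = 0xDCED7E
s_2 = Round(s_1, k_1) = 0xD7E1B8
s_3 = Round(s_2, k_2) = 0x1B8D18
s_4 = Round(s_3, k_3) = 0xD18AED
s_5 = Round(s_4, k_4) = 0xAEDE42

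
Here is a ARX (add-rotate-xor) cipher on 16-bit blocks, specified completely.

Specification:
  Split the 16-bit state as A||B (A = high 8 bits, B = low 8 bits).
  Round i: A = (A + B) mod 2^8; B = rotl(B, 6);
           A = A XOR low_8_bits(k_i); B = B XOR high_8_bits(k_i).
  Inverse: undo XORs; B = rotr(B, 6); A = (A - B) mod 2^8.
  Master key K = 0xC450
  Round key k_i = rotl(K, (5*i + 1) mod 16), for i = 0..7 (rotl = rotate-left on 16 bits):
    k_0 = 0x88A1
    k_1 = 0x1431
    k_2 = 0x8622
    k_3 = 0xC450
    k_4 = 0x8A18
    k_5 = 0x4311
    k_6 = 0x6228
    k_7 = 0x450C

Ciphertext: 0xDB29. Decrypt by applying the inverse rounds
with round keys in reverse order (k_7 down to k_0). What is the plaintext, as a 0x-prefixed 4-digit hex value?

0x31EC

s_0 = ciphertext = 0xDB29
s_1 = InvRound(s_0, k_7) = 0x26B1
s_2 = InvRound(s_1, k_6) = 0xBF4F
s_3 = InvRound(s_2, k_5) = 0x7E30
s_4 = InvRound(s_3, k_4) = 0x7CEA
s_5 = InvRound(s_4, k_3) = 0x74B8
s_6 = InvRound(s_5, k_2) = 0x5EF8
s_7 = InvRound(s_6, k_1) = 0xBCB3
s_8 = InvRound(s_7, k_0) = 0x31EC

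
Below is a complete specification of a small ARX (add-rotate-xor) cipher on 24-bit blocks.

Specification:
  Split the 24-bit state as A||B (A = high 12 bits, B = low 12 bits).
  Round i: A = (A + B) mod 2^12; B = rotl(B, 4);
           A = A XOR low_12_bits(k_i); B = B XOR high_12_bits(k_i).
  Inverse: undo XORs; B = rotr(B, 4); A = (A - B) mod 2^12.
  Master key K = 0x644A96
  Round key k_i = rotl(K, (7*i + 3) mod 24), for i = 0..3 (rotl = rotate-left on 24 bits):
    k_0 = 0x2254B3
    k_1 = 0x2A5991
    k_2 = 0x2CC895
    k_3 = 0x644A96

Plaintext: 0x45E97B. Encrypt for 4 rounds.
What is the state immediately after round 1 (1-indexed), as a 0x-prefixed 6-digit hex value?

s_0 = plaintext = 0x45E97B
s_1 = Round(s_0, k_0) = 0x96A59C
s_2 = Round(s_1, k_1) = 0x697B60
s_3 = Round(s_2, k_2) = 0x9624C7
s_4 = Round(s_3, k_3) = 0x4BFA30

0x96A59C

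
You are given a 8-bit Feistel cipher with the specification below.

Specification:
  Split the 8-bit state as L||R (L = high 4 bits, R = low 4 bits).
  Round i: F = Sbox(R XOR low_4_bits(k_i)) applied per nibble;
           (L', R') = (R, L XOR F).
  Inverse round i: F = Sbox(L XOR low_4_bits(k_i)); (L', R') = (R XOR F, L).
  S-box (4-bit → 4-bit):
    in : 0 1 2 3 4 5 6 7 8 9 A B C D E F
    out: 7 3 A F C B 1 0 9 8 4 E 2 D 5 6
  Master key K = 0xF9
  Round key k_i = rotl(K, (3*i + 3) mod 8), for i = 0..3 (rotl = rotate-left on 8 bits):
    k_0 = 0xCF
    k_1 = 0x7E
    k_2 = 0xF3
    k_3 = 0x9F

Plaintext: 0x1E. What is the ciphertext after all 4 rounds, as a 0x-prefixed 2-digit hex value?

s_0 = plaintext = 0x1E
s_1 = Round(s_0, k_0) = 0xE2
s_2 = Round(s_1, k_1) = 0x2C
s_3 = Round(s_2, k_2) = 0xC4
s_4 = Round(s_3, k_3) = 0x42

0x42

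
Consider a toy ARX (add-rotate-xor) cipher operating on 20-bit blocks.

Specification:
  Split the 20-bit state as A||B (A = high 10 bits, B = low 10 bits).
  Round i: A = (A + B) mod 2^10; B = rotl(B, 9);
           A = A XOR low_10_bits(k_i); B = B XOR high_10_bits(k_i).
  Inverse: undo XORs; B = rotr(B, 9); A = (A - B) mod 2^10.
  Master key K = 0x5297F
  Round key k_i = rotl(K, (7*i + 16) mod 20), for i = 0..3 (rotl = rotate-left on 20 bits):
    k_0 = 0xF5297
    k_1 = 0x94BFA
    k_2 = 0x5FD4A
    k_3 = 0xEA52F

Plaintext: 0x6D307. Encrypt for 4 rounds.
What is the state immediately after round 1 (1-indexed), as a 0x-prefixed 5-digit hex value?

0x8B057

s_0 = plaintext = 0x6D307
s_1 = Round(s_0, k_0) = 0x8B057
s_2 = Round(s_1, k_1) = 0x5E479
s_3 = Round(s_2, k_2) = 0x2E343
s_4 = Round(s_3, k_3) = 0xB5008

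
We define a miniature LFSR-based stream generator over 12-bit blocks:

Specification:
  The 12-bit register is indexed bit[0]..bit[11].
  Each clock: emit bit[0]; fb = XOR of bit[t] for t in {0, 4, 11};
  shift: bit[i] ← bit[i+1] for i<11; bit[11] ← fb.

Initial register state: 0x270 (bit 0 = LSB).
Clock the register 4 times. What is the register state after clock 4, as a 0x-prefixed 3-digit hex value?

reg_0 = 0x270
clock 1: out=0, reg = 0x938
clock 2: out=0, reg = 0x49C
clock 3: out=0, reg = 0xA4E
clock 4: out=0, reg = 0xD27

0xD27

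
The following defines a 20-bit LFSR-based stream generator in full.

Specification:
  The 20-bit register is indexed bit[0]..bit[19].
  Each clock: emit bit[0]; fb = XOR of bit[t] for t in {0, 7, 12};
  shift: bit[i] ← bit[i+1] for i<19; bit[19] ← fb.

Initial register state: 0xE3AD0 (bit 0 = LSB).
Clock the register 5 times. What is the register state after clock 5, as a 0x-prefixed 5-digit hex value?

0x371D6

reg_0 = 0xE3AD0
clock 1: out=0, reg = 0x71D68
clock 2: out=0, reg = 0xB8EB4
clock 3: out=0, reg = 0xDC75A
clock 4: out=0, reg = 0x6E3AD
clock 5: out=1, reg = 0x371D6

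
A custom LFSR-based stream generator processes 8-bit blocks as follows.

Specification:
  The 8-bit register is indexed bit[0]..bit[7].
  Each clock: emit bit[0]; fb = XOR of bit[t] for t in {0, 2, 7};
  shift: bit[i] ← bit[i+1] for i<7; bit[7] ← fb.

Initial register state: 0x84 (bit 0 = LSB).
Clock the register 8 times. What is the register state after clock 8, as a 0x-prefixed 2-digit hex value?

0x9C

reg_0 = 0x84
clock 1: out=0, reg = 0x42
clock 2: out=0, reg = 0x21
clock 3: out=1, reg = 0x90
clock 4: out=0, reg = 0xC8
clock 5: out=0, reg = 0xE4
clock 6: out=0, reg = 0x72
clock 7: out=0, reg = 0x39
clock 8: out=1, reg = 0x9C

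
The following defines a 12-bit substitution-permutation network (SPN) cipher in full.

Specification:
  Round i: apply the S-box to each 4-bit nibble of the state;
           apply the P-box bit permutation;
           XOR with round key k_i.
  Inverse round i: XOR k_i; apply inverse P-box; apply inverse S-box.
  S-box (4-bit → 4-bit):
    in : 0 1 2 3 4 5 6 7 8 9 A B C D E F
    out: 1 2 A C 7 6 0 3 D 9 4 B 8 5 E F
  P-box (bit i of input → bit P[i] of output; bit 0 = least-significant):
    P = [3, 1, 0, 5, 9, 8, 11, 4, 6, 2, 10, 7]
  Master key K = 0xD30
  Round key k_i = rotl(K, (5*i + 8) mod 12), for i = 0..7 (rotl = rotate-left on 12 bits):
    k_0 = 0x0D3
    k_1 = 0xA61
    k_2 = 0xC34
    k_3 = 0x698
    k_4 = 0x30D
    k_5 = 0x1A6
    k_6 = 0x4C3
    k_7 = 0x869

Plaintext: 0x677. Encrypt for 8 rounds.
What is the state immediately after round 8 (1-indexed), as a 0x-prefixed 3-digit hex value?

0xCDE

s_0 = plaintext = 0x677
s_1 = Round(s_0, k_0) = 0x3D9
s_2 = Round(s_1, k_1) = 0x4C9
s_3 = Round(s_2, k_2) = 0x848
s_4 = Round(s_3, k_3) = 0x971
s_5 = Round(s_4, k_4) = 0x0CF
s_6 = Round(s_5, k_5) = 0x1DD
s_7 = Round(s_6, k_6) = 0xECE
s_8 = Round(s_7, k_7) = 0xCDE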